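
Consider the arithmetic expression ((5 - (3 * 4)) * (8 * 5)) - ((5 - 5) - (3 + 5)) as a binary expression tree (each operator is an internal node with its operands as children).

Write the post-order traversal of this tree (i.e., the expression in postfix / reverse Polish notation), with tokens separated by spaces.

Post-order on an expression tree gives postfix notation: for each operator, emit left operand, right operand, then the operator.

5 3 4 * - 8 5 * * 5 5 - 3 5 + - -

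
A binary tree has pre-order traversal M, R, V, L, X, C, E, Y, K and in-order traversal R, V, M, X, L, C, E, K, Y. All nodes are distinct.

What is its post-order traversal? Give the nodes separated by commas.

V, R, X, K, Y, E, C, L, M

The first element of pre-order is the root; it splits in-order into left and right subtrees.
Root M: left subtree has 2 nodes {R, V}, right has 6 {X, L, C, E, K, Y}.
  Root R: left subtree has 0 nodes { }, right has 1 {V}.
  Root L: left subtree has 1 node {X}, right has 4 {C, E, K, Y}.
    Root C: left subtree has 0 nodes { }, right has 3 {E, K, Y}.
      Root E: left subtree has 0 nodes { }, right has 2 {K, Y}.
        Root Y: left subtree has 1 node {K}, right has 0 { }.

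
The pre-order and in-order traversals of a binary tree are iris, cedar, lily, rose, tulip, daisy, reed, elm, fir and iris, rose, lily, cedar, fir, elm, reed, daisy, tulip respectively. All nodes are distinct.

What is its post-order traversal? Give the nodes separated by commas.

The first element of pre-order is the root; it splits in-order into left and right subtrees.
Root iris: left subtree has 0 nodes { }, right has 8 {rose, lily, cedar, fir, elm, reed, daisy, tulip}.
  Root cedar: left subtree has 2 nodes {rose, lily}, right has 5 {fir, elm, reed, daisy, tulip}.
    Root lily: left subtree has 1 node {rose}, right has 0 { }.
    Root tulip: left subtree has 4 nodes {fir, elm, reed, daisy}, right has 0 { }.
      Root daisy: left subtree has 3 nodes {fir, elm, reed}, right has 0 { }.
        Root reed: left subtree has 2 nodes {fir, elm}, right has 0 { }.
          Root elm: left subtree has 1 node {fir}, right has 0 { }.

rose, lily, fir, elm, reed, daisy, tulip, cedar, iris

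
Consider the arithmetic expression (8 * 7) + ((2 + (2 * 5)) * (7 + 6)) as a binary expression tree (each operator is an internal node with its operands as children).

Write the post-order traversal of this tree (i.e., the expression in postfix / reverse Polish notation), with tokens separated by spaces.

Post-order on an expression tree gives postfix notation: for each operator, emit left operand, right operand, then the operator.

8 7 * 2 2 5 * + 7 6 + * +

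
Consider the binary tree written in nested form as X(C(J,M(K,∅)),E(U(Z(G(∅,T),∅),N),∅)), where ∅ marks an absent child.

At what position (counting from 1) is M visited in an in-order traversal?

In-order visits the left subtree, then the node, then the right subtree.
At X: go left to C.
  At C: go left to J.
    J is a leaf — visit J.
  Visit C.
  At C: go right to M.
    At M: go left to K.
      K is a leaf — visit K.
    Visit M.
    At M: no right child.
Visit X.
At X: go right to E.
  At E: go left to U.
    At U: go left to Z.
      At Z: go left to G.
        At G: no left child.
        Visit G.
        At G: go right to T.
          T is a leaf — visit T.
      Visit Z.
      At Z: no right child.
    Visit U.
    At U: go right to N.
      N is a leaf — visit N.
  Visit E.
  At E: no right child.
Full in-order sequence: J, C, K, M, X, G, T, Z, U, N, E.

4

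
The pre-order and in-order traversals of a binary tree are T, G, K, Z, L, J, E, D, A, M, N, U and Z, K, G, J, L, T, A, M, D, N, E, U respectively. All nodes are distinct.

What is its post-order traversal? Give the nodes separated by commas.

The first element of pre-order is the root; it splits in-order into left and right subtrees.
Root T: left subtree has 5 nodes {Z, K, G, J, L}, right has 6 {A, M, D, N, E, U}.
  Root G: left subtree has 2 nodes {Z, K}, right has 2 {J, L}.
    Root K: left subtree has 1 node {Z}, right has 0 { }.
    Root L: left subtree has 1 node {J}, right has 0 { }.
  Root E: left subtree has 4 nodes {A, M, D, N}, right has 1 {U}.
    Root D: left subtree has 2 nodes {A, M}, right has 1 {N}.
      Root A: left subtree has 0 nodes { }, right has 1 {M}.

Z, K, J, L, G, M, A, N, D, U, E, T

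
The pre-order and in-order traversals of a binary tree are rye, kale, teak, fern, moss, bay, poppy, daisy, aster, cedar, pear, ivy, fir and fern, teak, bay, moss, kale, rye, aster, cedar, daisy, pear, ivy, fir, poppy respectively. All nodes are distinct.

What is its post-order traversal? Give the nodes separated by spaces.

The first element of pre-order is the root; it splits in-order into left and right subtrees.
Root rye: left subtree has 5 nodes {fern, teak, bay, moss, kale}, right has 7 {aster, cedar, daisy, pear, ivy, fir, poppy}.
  Root kale: left subtree has 4 nodes {fern, teak, bay, moss}, right has 0 { }.
    Root teak: left subtree has 1 node {fern}, right has 2 {bay, moss}.
      Root moss: left subtree has 1 node {bay}, right has 0 { }.
  Root poppy: left subtree has 6 nodes {aster, cedar, daisy, pear, ivy, fir}, right has 0 { }.
    Root daisy: left subtree has 2 nodes {aster, cedar}, right has 3 {pear, ivy, fir}.
      Root aster: left subtree has 0 nodes { }, right has 1 {cedar}.
      Root pear: left subtree has 0 nodes { }, right has 2 {ivy, fir}.
        Root ivy: left subtree has 0 nodes { }, right has 1 {fir}.

fern bay moss teak kale cedar aster fir ivy pear daisy poppy rye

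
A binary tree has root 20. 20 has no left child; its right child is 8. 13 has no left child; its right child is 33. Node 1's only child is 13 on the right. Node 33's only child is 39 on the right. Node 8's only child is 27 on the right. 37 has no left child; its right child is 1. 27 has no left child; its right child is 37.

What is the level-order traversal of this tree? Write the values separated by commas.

Level-order visits nodes level by level from the root, left to right within each level.
Level 0: 20
Level 1: 8
Level 2: 27
Level 3: 37
Level 4: 1
Level 5: 13
Level 6: 33
Level 7: 39

20, 8, 27, 37, 1, 13, 33, 39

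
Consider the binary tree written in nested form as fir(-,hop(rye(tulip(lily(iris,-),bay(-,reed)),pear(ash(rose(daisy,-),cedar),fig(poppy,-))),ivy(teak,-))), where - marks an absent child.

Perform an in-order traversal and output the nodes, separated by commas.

In-order visits the left subtree, then the node, then the right subtree.
At fir: no left child.
Visit fir.
At fir: go right to hop.
  At hop: go left to rye.
    At rye: go left to tulip.
      At tulip: go left to lily.
        At lily: go left to iris.
          iris is a leaf — visit iris.
        Visit lily.
        At lily: no right child.
      Visit tulip.
      At tulip: go right to bay.
        At bay: no left child.
        Visit bay.
        At bay: go right to reed.
          reed is a leaf — visit reed.
    Visit rye.
    At rye: go right to pear.
      At pear: go left to ash.
        At ash: go left to rose.
          At rose: go left to daisy.
            daisy is a leaf — visit daisy.
          Visit rose.
          At rose: no right child.
        Visit ash.
        At ash: go right to cedar.
          cedar is a leaf — visit cedar.
      Visit pear.
      At pear: go right to fig.
        At fig: go left to poppy.
          poppy is a leaf — visit poppy.
        Visit fig.
        At fig: no right child.
  Visit hop.
  At hop: go right to ivy.
    At ivy: go left to teak.
      teak is a leaf — visit teak.
    Visit ivy.
    At ivy: no right child.

fir, iris, lily, tulip, bay, reed, rye, daisy, rose, ash, cedar, pear, poppy, fig, hop, teak, ivy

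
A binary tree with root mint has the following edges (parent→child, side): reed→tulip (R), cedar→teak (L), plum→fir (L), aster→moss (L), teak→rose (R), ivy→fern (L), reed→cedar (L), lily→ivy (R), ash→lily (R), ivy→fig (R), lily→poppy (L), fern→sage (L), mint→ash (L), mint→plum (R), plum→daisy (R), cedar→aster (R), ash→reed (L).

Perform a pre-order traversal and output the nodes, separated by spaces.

Pre-order visits the node, then its left subtree, then its right subtree.
Visit mint.
At mint: go left to ash.
  Visit ash.
  At ash: go left to reed.
    Visit reed.
    At reed: go left to cedar.
      Visit cedar.
      At cedar: go left to teak.
        Visit teak.
        At teak: no left child.
        At teak: go right to rose.
          rose is a leaf — visit rose.
      At cedar: go right to aster.
        Visit aster.
        At aster: go left to moss.
          moss is a leaf — visit moss.
        At aster: no right child.
    At reed: go right to tulip.
      tulip is a leaf — visit tulip.
  At ash: go right to lily.
    Visit lily.
    At lily: go left to poppy.
      poppy is a leaf — visit poppy.
    At lily: go right to ivy.
      Visit ivy.
      At ivy: go left to fern.
        Visit fern.
        At fern: go left to sage.
          sage is a leaf — visit sage.
        At fern: no right child.
      At ivy: go right to fig.
        fig is a leaf — visit fig.
At mint: go right to plum.
  Visit plum.
  At plum: go left to fir.
    fir is a leaf — visit fir.
  At plum: go right to daisy.
    daisy is a leaf — visit daisy.

mint ash reed cedar teak rose aster moss tulip lily poppy ivy fern sage fig plum fir daisy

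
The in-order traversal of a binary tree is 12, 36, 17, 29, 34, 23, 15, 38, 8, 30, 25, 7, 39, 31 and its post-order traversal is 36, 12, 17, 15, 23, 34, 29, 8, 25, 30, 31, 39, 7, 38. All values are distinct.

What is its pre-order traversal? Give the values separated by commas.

The last element of post-order is the root; it splits in-order into left and right subtrees.
Root 38: left subtree has 7 nodes {12, 36, 17, 29, 34, 23, 15}, right has 6 {8, 30, 25, 7, 39, 31}.
  Root 29: left subtree has 3 nodes {12, 36, 17}, right has 3 {34, 23, 15}.
    Root 17: left subtree has 2 nodes {12, 36}, right has 0 { }.
      Root 12: left subtree has 0 nodes { }, right has 1 {36}.
    Root 34: left subtree has 0 nodes { }, right has 2 {23, 15}.
      Root 23: left subtree has 0 nodes { }, right has 1 {15}.
  Root 7: left subtree has 3 nodes {8, 30, 25}, right has 2 {39, 31}.
    Root 30: left subtree has 1 node {8}, right has 1 {25}.
    Root 39: left subtree has 0 nodes { }, right has 1 {31}.

38, 29, 17, 12, 36, 34, 23, 15, 7, 30, 8, 25, 39, 31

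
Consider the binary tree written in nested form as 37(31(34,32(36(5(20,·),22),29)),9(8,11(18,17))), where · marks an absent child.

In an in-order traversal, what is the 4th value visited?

5

In-order visits the left subtree, then the node, then the right subtree.
At 37: go left to 31.
  At 31: go left to 34.
    34 is a leaf — visit 34.
  Visit 31.
  At 31: go right to 32.
    At 32: go left to 36.
      At 36: go left to 5.
        At 5: go left to 20.
          20 is a leaf — visit 20.
        Visit 5.
        At 5: no right child.
      Visit 36.
      At 36: go right to 22.
        22 is a leaf — visit 22.
    Visit 32.
    At 32: go right to 29.
      29 is a leaf — visit 29.
Visit 37.
At 37: go right to 9.
  At 9: go left to 8.
    8 is a leaf — visit 8.
  Visit 9.
  At 9: go right to 11.
    At 11: go left to 18.
      18 is a leaf — visit 18.
    Visit 11.
    At 11: go right to 17.
      17 is a leaf — visit 17.
Full in-order sequence: 34, 31, 20, 5, 36, 22, 32, 29, 37, 8, 9, 18, 11, 17.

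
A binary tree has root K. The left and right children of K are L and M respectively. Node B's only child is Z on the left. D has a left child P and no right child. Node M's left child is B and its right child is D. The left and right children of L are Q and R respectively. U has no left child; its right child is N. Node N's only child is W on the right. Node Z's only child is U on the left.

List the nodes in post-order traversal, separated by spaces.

Q R L W N U Z B P D M K

Post-order visits the left subtree, then the right subtree, then the node.
At K: go left to L.
  At L: go left to Q.
    Q is a leaf — visit Q.
  At L: go right to R.
    R is a leaf — visit R.
  Visit L.
At K: go right to M.
  At M: go left to B.
    At B: go left to Z.
      At Z: go left to U.
        At U: no left child.
        At U: go right to N.
          At N: no left child.
          At N: go right to W.
            W is a leaf — visit W.
          Visit N.
        Visit U.
      At Z: no right child.
      Visit Z.
    At B: no right child.
    Visit B.
  At M: go right to D.
    At D: go left to P.
      P is a leaf — visit P.
    At D: no right child.
    Visit D.
  Visit M.
Visit K.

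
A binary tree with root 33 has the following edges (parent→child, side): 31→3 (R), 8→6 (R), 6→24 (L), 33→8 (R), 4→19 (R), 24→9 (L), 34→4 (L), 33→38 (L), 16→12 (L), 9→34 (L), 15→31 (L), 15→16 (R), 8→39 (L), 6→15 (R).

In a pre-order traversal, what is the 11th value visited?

Pre-order visits the node, then its left subtree, then its right subtree.
Visit 33.
At 33: go left to 38.
  38 is a leaf — visit 38.
At 33: go right to 8.
  Visit 8.
  At 8: go left to 39.
    39 is a leaf — visit 39.
  At 8: go right to 6.
    Visit 6.
    At 6: go left to 24.
      Visit 24.
      At 24: go left to 9.
        Visit 9.
        At 9: go left to 34.
          Visit 34.
          At 34: go left to 4.
            Visit 4.
            At 4: no left child.
            At 4: go right to 19.
              19 is a leaf — visit 19.
          At 34: no right child.
        At 9: no right child.
      At 24: no right child.
    At 6: go right to 15.
      Visit 15.
      At 15: go left to 31.
        Visit 31.
        At 31: no left child.
        At 31: go right to 3.
          3 is a leaf — visit 3.
      At 15: go right to 16.
        Visit 16.
        At 16: go left to 12.
          12 is a leaf — visit 12.
        At 16: no right child.
Full pre-order sequence: 33, 38, 8, 39, 6, 24, 9, 34, 4, 19, 15, 31, 3, 16, 12.

15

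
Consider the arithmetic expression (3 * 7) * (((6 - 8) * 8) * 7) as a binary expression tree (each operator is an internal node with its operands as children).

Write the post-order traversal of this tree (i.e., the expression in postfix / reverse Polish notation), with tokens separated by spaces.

3 7 * 6 8 - 8 * 7 * *

Post-order on an expression tree gives postfix notation: for each operator, emit left operand, right operand, then the operator.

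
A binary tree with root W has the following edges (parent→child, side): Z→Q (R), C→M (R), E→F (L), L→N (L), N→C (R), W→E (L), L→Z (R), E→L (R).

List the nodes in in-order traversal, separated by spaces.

F E N C M L Z Q W

In-order visits the left subtree, then the node, then the right subtree.
At W: go left to E.
  At E: go left to F.
    F is a leaf — visit F.
  Visit E.
  At E: go right to L.
    At L: go left to N.
      At N: no left child.
      Visit N.
      At N: go right to C.
        At C: no left child.
        Visit C.
        At C: go right to M.
          M is a leaf — visit M.
    Visit L.
    At L: go right to Z.
      At Z: no left child.
      Visit Z.
      At Z: go right to Q.
        Q is a leaf — visit Q.
Visit W.
At W: no right child.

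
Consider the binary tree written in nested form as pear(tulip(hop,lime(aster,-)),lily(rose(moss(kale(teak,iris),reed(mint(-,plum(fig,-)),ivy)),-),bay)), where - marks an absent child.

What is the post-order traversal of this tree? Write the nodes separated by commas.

Post-order visits the left subtree, then the right subtree, then the node.
At pear: go left to tulip.
  At tulip: go left to hop.
    hop is a leaf — visit hop.
  At tulip: go right to lime.
    At lime: go left to aster.
      aster is a leaf — visit aster.
    At lime: no right child.
    Visit lime.
  Visit tulip.
At pear: go right to lily.
  At lily: go left to rose.
    At rose: go left to moss.
      At moss: go left to kale.
        At kale: go left to teak.
          teak is a leaf — visit teak.
        At kale: go right to iris.
          iris is a leaf — visit iris.
        Visit kale.
      At moss: go right to reed.
        At reed: go left to mint.
          At mint: no left child.
          At mint: go right to plum.
            At plum: go left to fig.
              fig is a leaf — visit fig.
            At plum: no right child.
            Visit plum.
          Visit mint.
        At reed: go right to ivy.
          ivy is a leaf — visit ivy.
        Visit reed.
      Visit moss.
    At rose: no right child.
    Visit rose.
  At lily: go right to bay.
    bay is a leaf — visit bay.
  Visit lily.
Visit pear.

hop, aster, lime, tulip, teak, iris, kale, fig, plum, mint, ivy, reed, moss, rose, bay, lily, pear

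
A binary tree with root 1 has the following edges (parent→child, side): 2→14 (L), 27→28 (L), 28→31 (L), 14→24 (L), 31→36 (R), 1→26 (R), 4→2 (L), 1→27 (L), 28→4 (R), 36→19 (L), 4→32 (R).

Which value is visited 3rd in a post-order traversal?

Post-order visits the left subtree, then the right subtree, then the node.
At 1: go left to 27.
  At 27: go left to 28.
    At 28: go left to 31.
      At 31: no left child.
      At 31: go right to 36.
        At 36: go left to 19.
          19 is a leaf — visit 19.
        At 36: no right child.
        Visit 36.
      Visit 31.
    At 28: go right to 4.
      At 4: go left to 2.
        At 2: go left to 14.
          At 14: go left to 24.
            24 is a leaf — visit 24.
          At 14: no right child.
          Visit 14.
        At 2: no right child.
        Visit 2.
      At 4: go right to 32.
        32 is a leaf — visit 32.
      Visit 4.
    Visit 28.
  At 27: no right child.
  Visit 27.
At 1: go right to 26.
  26 is a leaf — visit 26.
Visit 1.
Full post-order sequence: 19, 36, 31, 24, 14, 2, 32, 4, 28, 27, 26, 1.

31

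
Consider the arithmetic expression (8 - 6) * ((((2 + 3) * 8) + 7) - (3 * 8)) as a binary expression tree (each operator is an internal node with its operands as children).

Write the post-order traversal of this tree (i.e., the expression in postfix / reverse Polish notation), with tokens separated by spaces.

Post-order on an expression tree gives postfix notation: for each operator, emit left operand, right operand, then the operator.

8 6 - 2 3 + 8 * 7 + 3 8 * - *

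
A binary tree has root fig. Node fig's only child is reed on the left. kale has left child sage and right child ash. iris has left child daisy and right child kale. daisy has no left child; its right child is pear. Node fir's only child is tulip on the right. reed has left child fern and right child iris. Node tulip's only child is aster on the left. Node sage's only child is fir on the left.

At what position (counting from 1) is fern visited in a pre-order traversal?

3

Pre-order visits the node, then its left subtree, then its right subtree.
Visit fig.
At fig: go left to reed.
  Visit reed.
  At reed: go left to fern.
    fern is a leaf — visit fern.
  At reed: go right to iris.
    Visit iris.
    At iris: go left to daisy.
      Visit daisy.
      At daisy: no left child.
      At daisy: go right to pear.
        pear is a leaf — visit pear.
    At iris: go right to kale.
      Visit kale.
      At kale: go left to sage.
        Visit sage.
        At sage: go left to fir.
          Visit fir.
          At fir: no left child.
          At fir: go right to tulip.
            Visit tulip.
            At tulip: go left to aster.
              aster is a leaf — visit aster.
            At tulip: no right child.
        At sage: no right child.
      At kale: go right to ash.
        ash is a leaf — visit ash.
At fig: no right child.
Full pre-order sequence: fig, reed, fern, iris, daisy, pear, kale, sage, fir, tulip, aster, ash.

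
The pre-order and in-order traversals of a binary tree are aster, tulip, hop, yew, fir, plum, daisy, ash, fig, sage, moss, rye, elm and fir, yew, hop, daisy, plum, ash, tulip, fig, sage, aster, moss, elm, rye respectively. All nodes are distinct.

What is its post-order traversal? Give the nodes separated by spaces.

The first element of pre-order is the root; it splits in-order into left and right subtrees.
Root aster: left subtree has 9 nodes {fir, yew, hop, daisy, plum, ash, tulip, fig, sage}, right has 3 {moss, elm, rye}.
  Root tulip: left subtree has 6 nodes {fir, yew, hop, daisy, plum, ash}, right has 2 {fig, sage}.
    Root hop: left subtree has 2 nodes {fir, yew}, right has 3 {daisy, plum, ash}.
      Root yew: left subtree has 1 node {fir}, right has 0 { }.
      Root plum: left subtree has 1 node {daisy}, right has 1 {ash}.
    Root fig: left subtree has 0 nodes { }, right has 1 {sage}.
  Root moss: left subtree has 0 nodes { }, right has 2 {elm, rye}.
    Root rye: left subtree has 1 node {elm}, right has 0 { }.

fir yew daisy ash plum hop sage fig tulip elm rye moss aster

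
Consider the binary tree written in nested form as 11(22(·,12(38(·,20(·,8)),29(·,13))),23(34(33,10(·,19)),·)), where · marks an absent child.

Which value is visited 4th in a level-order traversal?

12

Level-order visits nodes level by level from the root, left to right within each level.
Level 0: 11
Level 1: 22, 23
Level 2: 12, 34
Level 3: 38, 29, 33, 10
Level 4: 20, 13, 19
Level 5: 8
Full level-order sequence: 11, 22, 23, 12, 34, 38, 29, 33, 10, 20, 13, 19, 8.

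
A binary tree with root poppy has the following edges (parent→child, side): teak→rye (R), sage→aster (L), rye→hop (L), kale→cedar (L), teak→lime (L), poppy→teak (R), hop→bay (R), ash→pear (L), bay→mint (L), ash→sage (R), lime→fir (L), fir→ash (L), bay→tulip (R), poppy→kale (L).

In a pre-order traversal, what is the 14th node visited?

mint

Pre-order visits the node, then its left subtree, then its right subtree.
Visit poppy.
At poppy: go left to kale.
  Visit kale.
  At kale: go left to cedar.
    cedar is a leaf — visit cedar.
  At kale: no right child.
At poppy: go right to teak.
  Visit teak.
  At teak: go left to lime.
    Visit lime.
    At lime: go left to fir.
      Visit fir.
      At fir: go left to ash.
        Visit ash.
        At ash: go left to pear.
          pear is a leaf — visit pear.
        At ash: go right to sage.
          Visit sage.
          At sage: go left to aster.
            aster is a leaf — visit aster.
          At sage: no right child.
      At fir: no right child.
    At lime: no right child.
  At teak: go right to rye.
    Visit rye.
    At rye: go left to hop.
      Visit hop.
      At hop: no left child.
      At hop: go right to bay.
        Visit bay.
        At bay: go left to mint.
          mint is a leaf — visit mint.
        At bay: go right to tulip.
          tulip is a leaf — visit tulip.
    At rye: no right child.
Full pre-order sequence: poppy, kale, cedar, teak, lime, fir, ash, pear, sage, aster, rye, hop, bay, mint, tulip.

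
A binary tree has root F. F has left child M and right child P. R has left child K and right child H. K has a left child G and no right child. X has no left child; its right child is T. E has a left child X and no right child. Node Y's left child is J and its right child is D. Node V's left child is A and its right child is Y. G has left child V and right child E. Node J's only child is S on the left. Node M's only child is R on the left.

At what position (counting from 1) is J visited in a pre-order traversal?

Pre-order visits the node, then its left subtree, then its right subtree.
Visit F.
At F: go left to M.
  Visit M.
  At M: go left to R.
    Visit R.
    At R: go left to K.
      Visit K.
      At K: go left to G.
        Visit G.
        At G: go left to V.
          Visit V.
          At V: go left to A.
            A is a leaf — visit A.
          At V: go right to Y.
            Visit Y.
            At Y: go left to J.
              Visit J.
              At J: go left to S.
                S is a leaf — visit S.
              At J: no right child.
            At Y: go right to D.
              D is a leaf — visit D.
        At G: go right to E.
          Visit E.
          At E: go left to X.
            Visit X.
            At X: no left child.
            At X: go right to T.
              T is a leaf — visit T.
          At E: no right child.
      At K: no right child.
    At R: go right to H.
      H is a leaf — visit H.
  At M: no right child.
At F: go right to P.
  P is a leaf — visit P.
Full pre-order sequence: F, M, R, K, G, V, A, Y, J, S, D, E, X, T, H, P.

9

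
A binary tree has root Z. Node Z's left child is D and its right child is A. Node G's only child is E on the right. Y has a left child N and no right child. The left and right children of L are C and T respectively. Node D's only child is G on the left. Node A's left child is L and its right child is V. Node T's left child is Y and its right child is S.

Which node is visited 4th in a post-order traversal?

Post-order visits the left subtree, then the right subtree, then the node.
At Z: go left to D.
  At D: go left to G.
    At G: no left child.
    At G: go right to E.
      E is a leaf — visit E.
    Visit G.
  At D: no right child.
  Visit D.
At Z: go right to A.
  At A: go left to L.
    At L: go left to C.
      C is a leaf — visit C.
    At L: go right to T.
      At T: go left to Y.
        At Y: go left to N.
          N is a leaf — visit N.
        At Y: no right child.
        Visit Y.
      At T: go right to S.
        S is a leaf — visit S.
      Visit T.
    Visit L.
  At A: go right to V.
    V is a leaf — visit V.
  Visit A.
Visit Z.
Full post-order sequence: E, G, D, C, N, Y, S, T, L, V, A, Z.

C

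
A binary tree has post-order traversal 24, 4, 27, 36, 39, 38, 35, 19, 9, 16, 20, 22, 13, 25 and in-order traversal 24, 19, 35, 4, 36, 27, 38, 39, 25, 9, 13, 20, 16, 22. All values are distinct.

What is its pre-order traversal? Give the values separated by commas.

25, 19, 24, 35, 38, 36, 4, 27, 39, 13, 9, 22, 20, 16

The last element of post-order is the root; it splits in-order into left and right subtrees.
Root 25: left subtree has 8 nodes {24, 19, 35, 4, 36, 27, 38, 39}, right has 5 {9, 13, 20, 16, 22}.
  Root 19: left subtree has 1 node {24}, right has 6 {35, 4, 36, 27, 38, 39}.
    Root 35: left subtree has 0 nodes { }, right has 5 {4, 36, 27, 38, 39}.
      Root 38: left subtree has 3 nodes {4, 36, 27}, right has 1 {39}.
        Root 36: left subtree has 1 node {4}, right has 1 {27}.
  Root 13: left subtree has 1 node {9}, right has 3 {20, 16, 22}.
    Root 22: left subtree has 2 nodes {20, 16}, right has 0 { }.
      Root 20: left subtree has 0 nodes { }, right has 1 {16}.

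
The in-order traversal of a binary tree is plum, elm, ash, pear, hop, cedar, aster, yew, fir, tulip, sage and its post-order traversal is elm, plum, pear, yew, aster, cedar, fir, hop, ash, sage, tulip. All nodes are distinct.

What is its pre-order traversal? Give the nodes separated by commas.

The last element of post-order is the root; it splits in-order into left and right subtrees.
Root tulip: left subtree has 9 nodes {plum, elm, ash, pear, hop, cedar, aster, yew, fir}, right has 1 {sage}.
  Root ash: left subtree has 2 nodes {plum, elm}, right has 6 {pear, hop, cedar, aster, yew, fir}.
    Root plum: left subtree has 0 nodes { }, right has 1 {elm}.
    Root hop: left subtree has 1 node {pear}, right has 4 {cedar, aster, yew, fir}.
      Root fir: left subtree has 3 nodes {cedar, aster, yew}, right has 0 { }.
        Root cedar: left subtree has 0 nodes { }, right has 2 {aster, yew}.
          Root aster: left subtree has 0 nodes { }, right has 1 {yew}.

tulip, ash, plum, elm, hop, pear, fir, cedar, aster, yew, sage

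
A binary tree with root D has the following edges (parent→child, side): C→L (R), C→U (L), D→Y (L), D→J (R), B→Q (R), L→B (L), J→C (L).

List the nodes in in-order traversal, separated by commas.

In-order visits the left subtree, then the node, then the right subtree.
At D: go left to Y.
  Y is a leaf — visit Y.
Visit D.
At D: go right to J.
  At J: go left to C.
    At C: go left to U.
      U is a leaf — visit U.
    Visit C.
    At C: go right to L.
      At L: go left to B.
        At B: no left child.
        Visit B.
        At B: go right to Q.
          Q is a leaf — visit Q.
      Visit L.
      At L: no right child.
  Visit J.
  At J: no right child.

Y, D, U, C, B, Q, L, J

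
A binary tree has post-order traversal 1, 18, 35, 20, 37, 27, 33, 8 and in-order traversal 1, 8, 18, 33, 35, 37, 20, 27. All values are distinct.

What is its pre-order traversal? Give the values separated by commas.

8, 1, 33, 18, 27, 37, 35, 20

The last element of post-order is the root; it splits in-order into left and right subtrees.
Root 8: left subtree has 1 node {1}, right has 6 {18, 33, 35, 37, 20, 27}.
  Root 33: left subtree has 1 node {18}, right has 4 {35, 37, 20, 27}.
    Root 27: left subtree has 3 nodes {35, 37, 20}, right has 0 { }.
      Root 37: left subtree has 1 node {35}, right has 1 {20}.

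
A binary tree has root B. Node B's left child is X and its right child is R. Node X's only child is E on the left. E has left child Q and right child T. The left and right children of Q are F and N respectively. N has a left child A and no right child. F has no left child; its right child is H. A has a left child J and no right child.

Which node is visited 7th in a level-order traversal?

F

Level-order visits nodes level by level from the root, left to right within each level.
Level 0: B
Level 1: X, R
Level 2: E
Level 3: Q, T
Level 4: F, N
Level 5: H, A
Level 6: J
Full level-order sequence: B, X, R, E, Q, T, F, N, H, A, J.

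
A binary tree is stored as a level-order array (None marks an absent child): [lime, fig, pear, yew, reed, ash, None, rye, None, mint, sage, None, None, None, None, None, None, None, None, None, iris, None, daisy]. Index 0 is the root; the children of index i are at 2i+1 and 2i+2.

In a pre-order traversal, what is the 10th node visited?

Pre-order visits the node, then its left subtree, then its right subtree.
Visit lime.
At lime: go left to fig.
  Visit fig.
  At fig: go left to yew.
    Visit yew.
    At yew: go left to rye.
      rye is a leaf — visit rye.
    At yew: no right child.
  At fig: go right to reed.
    Visit reed.
    At reed: go left to mint.
      Visit mint.
      At mint: no left child.
      At mint: go right to iris.
        iris is a leaf — visit iris.
    At reed: go right to sage.
      Visit sage.
      At sage: no left child.
      At sage: go right to daisy.
        daisy is a leaf — visit daisy.
At lime: go right to pear.
  Visit pear.
  At pear: go left to ash.
    ash is a leaf — visit ash.
  At pear: no right child.
Full pre-order sequence: lime, fig, yew, rye, reed, mint, iris, sage, daisy, pear, ash.

pear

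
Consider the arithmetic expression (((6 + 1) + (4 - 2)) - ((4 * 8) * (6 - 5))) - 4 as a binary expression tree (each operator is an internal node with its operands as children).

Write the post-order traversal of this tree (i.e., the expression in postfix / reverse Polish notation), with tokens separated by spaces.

Post-order on an expression tree gives postfix notation: for each operator, emit left operand, right operand, then the operator.

6 1 + 4 2 - + 4 8 * 6 5 - * - 4 -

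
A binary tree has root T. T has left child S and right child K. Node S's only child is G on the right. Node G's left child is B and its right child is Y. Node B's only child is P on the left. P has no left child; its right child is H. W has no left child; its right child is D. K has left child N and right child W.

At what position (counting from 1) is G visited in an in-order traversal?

In-order visits the left subtree, then the node, then the right subtree.
At T: go left to S.
  At S: no left child.
  Visit S.
  At S: go right to G.
    At G: go left to B.
      At B: go left to P.
        At P: no left child.
        Visit P.
        At P: go right to H.
          H is a leaf — visit H.
      Visit B.
      At B: no right child.
    Visit G.
    At G: go right to Y.
      Y is a leaf — visit Y.
Visit T.
At T: go right to K.
  At K: go left to N.
    N is a leaf — visit N.
  Visit K.
  At K: go right to W.
    At W: no left child.
    Visit W.
    At W: go right to D.
      D is a leaf — visit D.
Full in-order sequence: S, P, H, B, G, Y, T, N, K, W, D.

5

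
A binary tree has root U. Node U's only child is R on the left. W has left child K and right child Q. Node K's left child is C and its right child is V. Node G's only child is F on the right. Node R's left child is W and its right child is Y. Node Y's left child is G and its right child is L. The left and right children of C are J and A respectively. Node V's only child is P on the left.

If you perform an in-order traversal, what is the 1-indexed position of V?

6

In-order visits the left subtree, then the node, then the right subtree.
At U: go left to R.
  At R: go left to W.
    At W: go left to K.
      At K: go left to C.
        At C: go left to J.
          J is a leaf — visit J.
        Visit C.
        At C: go right to A.
          A is a leaf — visit A.
      Visit K.
      At K: go right to V.
        At V: go left to P.
          P is a leaf — visit P.
        Visit V.
        At V: no right child.
    Visit W.
    At W: go right to Q.
      Q is a leaf — visit Q.
  Visit R.
  At R: go right to Y.
    At Y: go left to G.
      At G: no left child.
      Visit G.
      At G: go right to F.
        F is a leaf — visit F.
    Visit Y.
    At Y: go right to L.
      L is a leaf — visit L.
Visit U.
At U: no right child.
Full in-order sequence: J, C, A, K, P, V, W, Q, R, G, F, Y, L, U.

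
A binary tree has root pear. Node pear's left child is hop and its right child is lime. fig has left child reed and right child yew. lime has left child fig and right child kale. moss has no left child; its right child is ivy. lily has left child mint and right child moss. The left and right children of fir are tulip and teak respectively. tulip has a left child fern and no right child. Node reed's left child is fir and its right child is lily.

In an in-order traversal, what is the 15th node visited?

In-order visits the left subtree, then the node, then the right subtree.
At pear: go left to hop.
  hop is a leaf — visit hop.
Visit pear.
At pear: go right to lime.
  At lime: go left to fig.
    At fig: go left to reed.
      At reed: go left to fir.
        At fir: go left to tulip.
          At tulip: go left to fern.
            fern is a leaf — visit fern.
          Visit tulip.
          At tulip: no right child.
        Visit fir.
        At fir: go right to teak.
          teak is a leaf — visit teak.
      Visit reed.
      At reed: go right to lily.
        At lily: go left to mint.
          mint is a leaf — visit mint.
        Visit lily.
        At lily: go right to moss.
          At moss: no left child.
          Visit moss.
          At moss: go right to ivy.
            ivy is a leaf — visit ivy.
    Visit fig.
    At fig: go right to yew.
      yew is a leaf — visit yew.
  Visit lime.
  At lime: go right to kale.
    kale is a leaf — visit kale.
Full in-order sequence: hop, pear, fern, tulip, fir, teak, reed, mint, lily, moss, ivy, fig, yew, lime, kale.

kale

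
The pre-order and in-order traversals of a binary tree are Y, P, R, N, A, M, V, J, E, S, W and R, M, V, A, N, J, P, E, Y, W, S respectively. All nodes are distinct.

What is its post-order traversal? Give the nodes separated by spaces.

The first element of pre-order is the root; it splits in-order into left and right subtrees.
Root Y: left subtree has 8 nodes {R, M, V, A, N, J, P, E}, right has 2 {W, S}.
  Root P: left subtree has 6 nodes {R, M, V, A, N, J}, right has 1 {E}.
    Root R: left subtree has 0 nodes { }, right has 5 {M, V, A, N, J}.
      Root N: left subtree has 3 nodes {M, V, A}, right has 1 {J}.
        Root A: left subtree has 2 nodes {M, V}, right has 0 { }.
          Root M: left subtree has 0 nodes { }, right has 1 {V}.
  Root S: left subtree has 1 node {W}, right has 0 { }.

V M A J N R E P W S Y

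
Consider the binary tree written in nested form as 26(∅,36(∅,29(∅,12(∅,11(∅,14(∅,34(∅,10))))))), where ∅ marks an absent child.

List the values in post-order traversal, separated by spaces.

10 34 14 11 12 29 36 26

Post-order visits the left subtree, then the right subtree, then the node.
At 26: no left child.
At 26: go right to 36.
  At 36: no left child.
  At 36: go right to 29.
    At 29: no left child.
    At 29: go right to 12.
      At 12: no left child.
      At 12: go right to 11.
        At 11: no left child.
        At 11: go right to 14.
          At 14: no left child.
          At 14: go right to 34.
            At 34: no left child.
            At 34: go right to 10.
              10 is a leaf — visit 10.
            Visit 34.
          Visit 14.
        Visit 11.
      Visit 12.
    Visit 29.
  Visit 36.
Visit 26.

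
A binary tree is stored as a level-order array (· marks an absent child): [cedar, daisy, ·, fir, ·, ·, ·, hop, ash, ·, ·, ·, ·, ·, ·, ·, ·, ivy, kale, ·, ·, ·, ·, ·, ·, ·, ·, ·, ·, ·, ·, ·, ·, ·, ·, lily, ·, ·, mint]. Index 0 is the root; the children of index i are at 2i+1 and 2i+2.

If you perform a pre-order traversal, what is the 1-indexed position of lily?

7

Pre-order visits the node, then its left subtree, then its right subtree.
Visit cedar.
At cedar: go left to daisy.
  Visit daisy.
  At daisy: go left to fir.
    Visit fir.
    At fir: go left to hop.
      hop is a leaf — visit hop.
    At fir: go right to ash.
      Visit ash.
      At ash: go left to ivy.
        Visit ivy.
        At ivy: go left to lily.
          lily is a leaf — visit lily.
        At ivy: no right child.
      At ash: go right to kale.
        Visit kale.
        At kale: no left child.
        At kale: go right to mint.
          mint is a leaf — visit mint.
  At daisy: no right child.
At cedar: no right child.
Full pre-order sequence: cedar, daisy, fir, hop, ash, ivy, lily, kale, mint.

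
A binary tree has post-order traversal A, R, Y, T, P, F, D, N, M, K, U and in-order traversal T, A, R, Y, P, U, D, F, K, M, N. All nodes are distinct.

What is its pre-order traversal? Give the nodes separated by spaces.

U P T Y R A K D F M N

The last element of post-order is the root; it splits in-order into left and right subtrees.
Root U: left subtree has 5 nodes {T, A, R, Y, P}, right has 5 {D, F, K, M, N}.
  Root P: left subtree has 4 nodes {T, A, R, Y}, right has 0 { }.
    Root T: left subtree has 0 nodes { }, right has 3 {A, R, Y}.
      Root Y: left subtree has 2 nodes {A, R}, right has 0 { }.
        Root R: left subtree has 1 node {A}, right has 0 { }.
  Root K: left subtree has 2 nodes {D, F}, right has 2 {M, N}.
    Root D: left subtree has 0 nodes { }, right has 1 {F}.
    Root M: left subtree has 0 nodes { }, right has 1 {N}.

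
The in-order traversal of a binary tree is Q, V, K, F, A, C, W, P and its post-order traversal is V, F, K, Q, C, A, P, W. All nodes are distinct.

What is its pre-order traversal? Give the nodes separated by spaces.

The last element of post-order is the root; it splits in-order into left and right subtrees.
Root W: left subtree has 6 nodes {Q, V, K, F, A, C}, right has 1 {P}.
  Root A: left subtree has 4 nodes {Q, V, K, F}, right has 1 {C}.
    Root Q: left subtree has 0 nodes { }, right has 3 {V, K, F}.
      Root K: left subtree has 1 node {V}, right has 1 {F}.

W A Q K V F C P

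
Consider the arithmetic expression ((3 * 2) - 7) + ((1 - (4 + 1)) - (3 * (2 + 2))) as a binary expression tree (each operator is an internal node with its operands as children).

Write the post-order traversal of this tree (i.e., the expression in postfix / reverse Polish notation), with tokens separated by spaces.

Post-order on an expression tree gives postfix notation: for each operator, emit left operand, right operand, then the operator.

3 2 * 7 - 1 4 1 + - 3 2 2 + * - +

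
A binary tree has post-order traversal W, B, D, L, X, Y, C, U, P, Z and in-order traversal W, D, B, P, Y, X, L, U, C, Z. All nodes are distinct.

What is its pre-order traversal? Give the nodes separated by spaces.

The last element of post-order is the root; it splits in-order into left and right subtrees.
Root Z: left subtree has 9 nodes {W, D, B, P, Y, X, L, U, C}, right has 0 { }.
  Root P: left subtree has 3 nodes {W, D, B}, right has 5 {Y, X, L, U, C}.
    Root D: left subtree has 1 node {W}, right has 1 {B}.
    Root U: left subtree has 3 nodes {Y, X, L}, right has 1 {C}.
      Root Y: left subtree has 0 nodes { }, right has 2 {X, L}.
        Root X: left subtree has 0 nodes { }, right has 1 {L}.

Z P D W B U Y X L C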